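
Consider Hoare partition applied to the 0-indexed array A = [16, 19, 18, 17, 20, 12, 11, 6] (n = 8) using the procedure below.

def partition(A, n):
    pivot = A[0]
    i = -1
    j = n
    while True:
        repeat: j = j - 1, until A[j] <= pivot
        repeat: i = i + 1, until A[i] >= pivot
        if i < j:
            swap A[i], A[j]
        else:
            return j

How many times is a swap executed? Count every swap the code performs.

3

pivot=16
j stops at 7 (6), i stops at 0 (16); swap ⇒ [6, 19, 18, 17, 20, 12, 11, 16]
j stops at 6 (11), i stops at 1 (19); swap ⇒ [6, 11, 18, 17, 20, 12, 19, 16]
j stops at 5 (12), i stops at 2 (18); swap ⇒ [6, 11, 12, 17, 20, 18, 19, 16]
j stops at 2, i stops at 3; i≥j ⇒ return 2. A=[6, 11, 12, 17, 20, 18, 19, 16]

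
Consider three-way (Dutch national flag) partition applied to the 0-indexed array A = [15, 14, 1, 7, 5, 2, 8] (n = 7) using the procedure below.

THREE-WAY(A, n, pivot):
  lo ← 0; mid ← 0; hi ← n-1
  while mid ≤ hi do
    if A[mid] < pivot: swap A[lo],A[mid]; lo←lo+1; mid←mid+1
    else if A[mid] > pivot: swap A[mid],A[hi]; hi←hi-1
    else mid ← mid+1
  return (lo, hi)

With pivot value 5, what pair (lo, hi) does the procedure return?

pivot = 5; lo=0, mid=0, hi=6
A[mid]=15>5: swap A[0],A[6]; hi=5 → [8, 14, 1, 7, 5, 2, 15]
A[mid]=8>5: swap A[0],A[5]; hi=4 → [2, 14, 1, 7, 5, 8, 15]
A[mid]=2<5: swap A[0],A[0]; lo=1,mid=1 → [2, 14, 1, 7, 5, 8, 15]
A[mid]=14>5: swap A[1],A[4]; hi=3 → [2, 5, 1, 7, 14, 8, 15]
A[mid]=5=5: mid=2
A[mid]=1<5: swap A[1],A[2]; lo=2,mid=3 → [2, 1, 5, 7, 14, 8, 15]
A[mid]=7>5: swap A[3],A[3]; hi=2 → [2, 1, 5, 7, 14, 8, 15]
end: lo=2, hi=2; A = [2, 1, 5, 7, 14, 8, 15]

(2, 2)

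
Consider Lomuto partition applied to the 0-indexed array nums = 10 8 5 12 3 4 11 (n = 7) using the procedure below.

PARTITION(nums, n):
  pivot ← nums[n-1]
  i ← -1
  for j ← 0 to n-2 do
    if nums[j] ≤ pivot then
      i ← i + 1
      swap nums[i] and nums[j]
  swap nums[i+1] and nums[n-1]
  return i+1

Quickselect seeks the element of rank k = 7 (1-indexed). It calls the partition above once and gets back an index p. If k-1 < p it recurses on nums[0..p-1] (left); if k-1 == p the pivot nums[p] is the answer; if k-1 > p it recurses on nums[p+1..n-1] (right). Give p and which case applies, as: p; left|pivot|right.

pivot = nums[6] = 11; i = -1
j=0: nums[0]=10 ≤ 11 → i=0, swap nums[0],nums[0] (no change) → 10 8 5 12 3 4 11
j=1: nums[1]=8 ≤ 11 → i=1, swap nums[1],nums[1] (no change) → 10 8 5 12 3 4 11
j=2: nums[2]=5 ≤ 11 → i=2, swap nums[2],nums[2] (no change) → 10 8 5 12 3 4 11
j=3: nums[3]=12 > 11 → no swap
j=4: nums[4]=3 ≤ 11 → i=3, swap nums[3],nums[4] → 10 8 5 3 12 4 11
j=5: nums[5]=4 ≤ 11 → i=4, swap nums[4],nums[5] → 10 8 5 3 4 12 11
final swap nums[5],nums[6] → 10 8 5 3 4 11 12; return 5
p = 5; k-1 = 6 > 5 ⇒ right

5; right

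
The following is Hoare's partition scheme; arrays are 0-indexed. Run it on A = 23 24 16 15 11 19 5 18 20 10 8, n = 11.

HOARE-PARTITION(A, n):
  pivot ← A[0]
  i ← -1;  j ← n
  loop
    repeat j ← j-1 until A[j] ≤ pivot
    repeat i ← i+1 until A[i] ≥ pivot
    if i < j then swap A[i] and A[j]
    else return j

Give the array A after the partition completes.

8 10 16 15 11 19 5 18 20 24 23

pivot = A[0] = 23; i = -1, j = 11
j→10 (A[10]=8≤23), i→0 (A[0]=23≥23); i<j, swap → 8 24 16 15 11 19 5 18 20 10 23
j→9 (A[9]=10≤23), i→1 (A[1]=24≥23); i<j, swap → 8 10 16 15 11 19 5 18 20 24 23
j→8, i→9; i≥j, return j=8. A = 8 10 16 15 11 19 5 18 20 24 23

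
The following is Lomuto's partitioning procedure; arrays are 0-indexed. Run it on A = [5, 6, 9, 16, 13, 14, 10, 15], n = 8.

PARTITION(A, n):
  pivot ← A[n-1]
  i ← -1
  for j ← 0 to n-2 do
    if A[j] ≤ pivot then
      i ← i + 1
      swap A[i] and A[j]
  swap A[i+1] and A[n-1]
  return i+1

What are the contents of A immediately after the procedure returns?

[5, 6, 9, 13, 14, 10, 15, 16]

pivot = A[7] = 15; i = -1
j=0: A[0]=5 ≤ 15 → i=0, swap A[0],A[0] (no change) → [5, 6, 9, 16, 13, 14, 10, 15]
j=1: A[1]=6 ≤ 15 → i=1, swap A[1],A[1] (no change) → [5, 6, 9, 16, 13, 14, 10, 15]
j=2: A[2]=9 ≤ 15 → i=2, swap A[2],A[2] (no change) → [5, 6, 9, 16, 13, 14, 10, 15]
j=3: A[3]=16 > 15 → no swap
j=4: A[4]=13 ≤ 15 → i=3, swap A[3],A[4] → [5, 6, 9, 13, 16, 14, 10, 15]
j=5: A[5]=14 ≤ 15 → i=4, swap A[4],A[5] → [5, 6, 9, 13, 14, 16, 10, 15]
j=6: A[6]=10 ≤ 15 → i=5, swap A[5],A[6] → [5, 6, 9, 13, 14, 10, 16, 15]
final swap A[6],A[7] → [5, 6, 9, 13, 14, 10, 15, 16]; return 6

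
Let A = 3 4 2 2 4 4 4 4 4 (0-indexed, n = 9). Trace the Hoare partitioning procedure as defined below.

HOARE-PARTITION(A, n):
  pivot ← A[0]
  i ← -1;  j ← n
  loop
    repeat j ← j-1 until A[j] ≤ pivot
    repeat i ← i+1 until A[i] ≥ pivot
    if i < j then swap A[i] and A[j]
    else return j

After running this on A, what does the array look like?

pivot=3
j stops at 3 (2), i stops at 0 (3); swap ⇒ 2 4 2 3 4 4 4 4 4
j stops at 2 (2), i stops at 1 (4); swap ⇒ 2 2 4 3 4 4 4 4 4
j stops at 1, i stops at 2; i≥j ⇒ return 1. A=2 2 4 3 4 4 4 4 4

2 2 4 3 4 4 4 4 4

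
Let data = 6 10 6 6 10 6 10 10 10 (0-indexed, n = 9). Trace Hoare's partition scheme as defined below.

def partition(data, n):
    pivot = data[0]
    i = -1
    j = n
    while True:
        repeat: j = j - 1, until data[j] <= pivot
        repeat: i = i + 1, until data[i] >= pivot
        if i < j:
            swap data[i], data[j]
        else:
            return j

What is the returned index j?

pivot=6
j stops at 5 (6), i stops at 0 (6); swap ⇒ 6 10 6 6 10 6 10 10 10
j stops at 3 (6), i stops at 1 (10); swap ⇒ 6 6 6 10 10 6 10 10 10
j stops at 2, i stops at 2; i≥j ⇒ return 2. data=6 6 6 10 10 6 10 10 10

2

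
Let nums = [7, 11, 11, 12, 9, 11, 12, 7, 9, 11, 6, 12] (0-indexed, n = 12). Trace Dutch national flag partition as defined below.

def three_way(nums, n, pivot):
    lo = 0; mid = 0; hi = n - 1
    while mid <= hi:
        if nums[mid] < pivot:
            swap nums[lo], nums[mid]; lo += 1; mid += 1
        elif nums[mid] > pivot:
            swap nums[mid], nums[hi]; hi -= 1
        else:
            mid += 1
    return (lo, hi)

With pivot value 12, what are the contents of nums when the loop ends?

lo=0 mid=0 hi=11
7<12: swap(0,0), lo=1 mid=1 ⇒ [7, 11, 11, 12, 9, 11, 12, 7, 9, 11, 6, 12]
11<12: swap(1,1), lo=2 mid=2 ⇒ [7, 11, 11, 12, 9, 11, 12, 7, 9, 11, 6, 12]
11<12: swap(2,2), lo=3 mid=3 ⇒ [7, 11, 11, 12, 9, 11, 12, 7, 9, 11, 6, 12]
12=12: mid=4
9<12: swap(3,4), lo=4 mid=5 ⇒ [7, 11, 11, 9, 12, 11, 12, 7, 9, 11, 6, 12]
11<12: swap(4,5), lo=5 mid=6 ⇒ [7, 11, 11, 9, 11, 12, 12, 7, 9, 11, 6, 12]
12=12: mid=7
7<12: swap(5,7), lo=6 mid=8 ⇒ [7, 11, 11, 9, 11, 7, 12, 12, 9, 11, 6, 12]
9<12: swap(6,8), lo=7 mid=9 ⇒ [7, 11, 11, 9, 11, 7, 9, 12, 12, 11, 6, 12]
11<12: swap(7,9), lo=8 mid=10 ⇒ [7, 11, 11, 9, 11, 7, 9, 11, 12, 12, 6, 12]
6<12: swap(8,10), lo=9 mid=11 ⇒ [7, 11, 11, 9, 11, 7, 9, 11, 6, 12, 12, 12]
12=12: mid=12
done. lo=9 hi=11; nums=[7, 11, 11, 9, 11, 7, 9, 11, 6, 12, 12, 12]

[7, 11, 11, 9, 11, 7, 9, 11, 6, 12, 12, 12]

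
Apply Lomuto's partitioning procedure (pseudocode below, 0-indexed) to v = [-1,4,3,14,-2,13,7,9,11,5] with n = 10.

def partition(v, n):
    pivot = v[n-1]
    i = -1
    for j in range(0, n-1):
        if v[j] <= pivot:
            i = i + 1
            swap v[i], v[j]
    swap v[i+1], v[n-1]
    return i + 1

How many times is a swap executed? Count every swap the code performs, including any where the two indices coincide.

pivot = v[9] = 5; i = -1
j=0: v[0]=-1 ≤ 5 → i=0, swap v[0],v[0] (no change) → [-1,4,3,14,-2,13,7,9,11,5]
j=1: v[1]=4 ≤ 5 → i=1, swap v[1],v[1] (no change) → [-1,4,3,14,-2,13,7,9,11,5]
j=2: v[2]=3 ≤ 5 → i=2, swap v[2],v[2] (no change) → [-1,4,3,14,-2,13,7,9,11,5]
j=3: v[3]=14 > 5 → no swap
j=4: v[4]=-2 ≤ 5 → i=3, swap v[3],v[4] → [-1,4,3,-2,14,13,7,9,11,5]
j=5: v[5]=13 > 5 → no swap
j=6: v[6]=7 > 5 → no swap
j=7: v[7]=9 > 5 → no swap
j=8: v[8]=11 > 5 → no swap
final swap v[4],v[9] → [-1,4,3,-2,5,13,7,9,11,14]; return 4

5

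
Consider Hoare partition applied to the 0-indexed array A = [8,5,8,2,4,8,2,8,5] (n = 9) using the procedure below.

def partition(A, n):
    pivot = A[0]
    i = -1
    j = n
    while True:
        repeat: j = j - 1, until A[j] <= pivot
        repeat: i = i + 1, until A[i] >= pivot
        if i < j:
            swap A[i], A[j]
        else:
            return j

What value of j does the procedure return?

pivot=8
j stops at 8 (5), i stops at 0 (8); swap ⇒ [5,5,8,2,4,8,2,8,8]
j stops at 7 (8), i stops at 2 (8); swap ⇒ [5,5,8,2,4,8,2,8,8]
j stops at 6 (2), i stops at 5 (8); swap ⇒ [5,5,8,2,4,2,8,8,8]
j stops at 5, i stops at 6; i≥j ⇒ return 5. A=[5,5,8,2,4,2,8,8,8]

5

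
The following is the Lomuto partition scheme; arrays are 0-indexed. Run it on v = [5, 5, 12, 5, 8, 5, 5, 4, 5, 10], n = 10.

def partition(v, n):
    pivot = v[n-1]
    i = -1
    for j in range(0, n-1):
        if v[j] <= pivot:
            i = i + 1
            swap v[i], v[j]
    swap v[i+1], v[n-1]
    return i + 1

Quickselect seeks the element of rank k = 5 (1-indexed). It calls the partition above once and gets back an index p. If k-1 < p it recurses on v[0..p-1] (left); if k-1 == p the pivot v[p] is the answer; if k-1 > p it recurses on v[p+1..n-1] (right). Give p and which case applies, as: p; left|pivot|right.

8; left

pivot=10, i=-1
j=0: 5≤10, i=0, swap(0,0) ⇒ [5, 5, 12, 5, 8, 5, 5, 4, 5, 10]
j=1: 5≤10, i=1, swap(1,1) ⇒ [5, 5, 12, 5, 8, 5, 5, 4, 5, 10]
j=2: 12>10, skip
j=3: 5≤10, i=2, swap(2,3) ⇒ [5, 5, 5, 12, 8, 5, 5, 4, 5, 10]
j=4: 8≤10, i=3, swap(3,4) ⇒ [5, 5, 5, 8, 12, 5, 5, 4, 5, 10]
j=5: 5≤10, i=4, swap(4,5) ⇒ [5, 5, 5, 8, 5, 12, 5, 4, 5, 10]
j=6: 5≤10, i=5, swap(5,6) ⇒ [5, 5, 5, 8, 5, 5, 12, 4, 5, 10]
j=7: 4≤10, i=6, swap(6,7) ⇒ [5, 5, 5, 8, 5, 5, 4, 12, 5, 10]
j=8: 5≤10, i=7, swap(7,8) ⇒ [5, 5, 5, 8, 5, 5, 4, 5, 12, 10]
swap(8,9) ⇒ [5, 5, 5, 8, 5, 5, 4, 5, 10, 12]; return 8
p = 8; k-1 = 4 < 8 ⇒ left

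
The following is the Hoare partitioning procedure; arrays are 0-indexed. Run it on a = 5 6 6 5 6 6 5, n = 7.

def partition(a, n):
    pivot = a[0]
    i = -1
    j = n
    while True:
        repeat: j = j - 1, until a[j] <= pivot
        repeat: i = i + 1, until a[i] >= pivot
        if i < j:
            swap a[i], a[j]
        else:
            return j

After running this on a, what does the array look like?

pivot=5
j stops at 6 (5), i stops at 0 (5); swap ⇒ 5 6 6 5 6 6 5
j stops at 3 (5), i stops at 1 (6); swap ⇒ 5 5 6 6 6 6 5
j stops at 1, i stops at 2; i≥j ⇒ return 1. a=5 5 6 6 6 6 5

5 5 6 6 6 6 5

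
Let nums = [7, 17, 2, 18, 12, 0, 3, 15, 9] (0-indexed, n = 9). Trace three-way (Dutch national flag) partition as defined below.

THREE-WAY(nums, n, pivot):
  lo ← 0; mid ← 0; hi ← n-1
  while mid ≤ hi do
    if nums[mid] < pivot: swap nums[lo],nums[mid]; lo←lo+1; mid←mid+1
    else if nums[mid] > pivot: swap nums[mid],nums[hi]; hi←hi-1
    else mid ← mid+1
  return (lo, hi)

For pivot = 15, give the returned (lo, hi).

pivot = 15; lo=0, mid=0, hi=8
nums[mid]=7<15: swap nums[0],nums[0]; lo=1,mid=1 → [7, 17, 2, 18, 12, 0, 3, 15, 9]
nums[mid]=17>15: swap nums[1],nums[8]; hi=7 → [7, 9, 2, 18, 12, 0, 3, 15, 17]
nums[mid]=9<15: swap nums[1],nums[1]; lo=2,mid=2 → [7, 9, 2, 18, 12, 0, 3, 15, 17]
nums[mid]=2<15: swap nums[2],nums[2]; lo=3,mid=3 → [7, 9, 2, 18, 12, 0, 3, 15, 17]
nums[mid]=18>15: swap nums[3],nums[7]; hi=6 → [7, 9, 2, 15, 12, 0, 3, 18, 17]
nums[mid]=15=15: mid=4
nums[mid]=12<15: swap nums[3],nums[4]; lo=4,mid=5 → [7, 9, 2, 12, 15, 0, 3, 18, 17]
nums[mid]=0<15: swap nums[4],nums[5]; lo=5,mid=6 → [7, 9, 2, 12, 0, 15, 3, 18, 17]
nums[mid]=3<15: swap nums[5],nums[6]; lo=6,mid=7 → [7, 9, 2, 12, 0, 3, 15, 18, 17]
end: lo=6, hi=6; nums = [7, 9, 2, 12, 0, 3, 15, 18, 17]

(6, 6)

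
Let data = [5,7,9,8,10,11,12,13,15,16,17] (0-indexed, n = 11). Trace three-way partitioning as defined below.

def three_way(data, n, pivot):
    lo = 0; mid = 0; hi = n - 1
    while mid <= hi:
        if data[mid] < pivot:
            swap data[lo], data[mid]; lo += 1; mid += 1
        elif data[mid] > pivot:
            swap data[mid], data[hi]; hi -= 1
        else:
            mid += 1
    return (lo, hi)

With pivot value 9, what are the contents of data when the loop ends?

[5,7,8,9,11,12,13,15,16,17,10]

pivot = 9; lo=0, mid=0, hi=10
data[mid]=5<9: swap data[0],data[0]; lo=1,mid=1 → [5,7,9,8,10,11,12,13,15,16,17]
data[mid]=7<9: swap data[1],data[1]; lo=2,mid=2 → [5,7,9,8,10,11,12,13,15,16,17]
data[mid]=9=9: mid=3
data[mid]=8<9: swap data[2],data[3]; lo=3,mid=4 → [5,7,8,9,10,11,12,13,15,16,17]
data[mid]=10>9: swap data[4],data[10]; hi=9 → [5,7,8,9,17,11,12,13,15,16,10]
data[mid]=17>9: swap data[4],data[9]; hi=8 → [5,7,8,9,16,11,12,13,15,17,10]
data[mid]=16>9: swap data[4],data[8]; hi=7 → [5,7,8,9,15,11,12,13,16,17,10]
data[mid]=15>9: swap data[4],data[7]; hi=6 → [5,7,8,9,13,11,12,15,16,17,10]
data[mid]=13>9: swap data[4],data[6]; hi=5 → [5,7,8,9,12,11,13,15,16,17,10]
data[mid]=12>9: swap data[4],data[5]; hi=4 → [5,7,8,9,11,12,13,15,16,17,10]
data[mid]=11>9: swap data[4],data[4]; hi=3 → [5,7,8,9,11,12,13,15,16,17,10]
end: lo=3, hi=3; data = [5,7,8,9,11,12,13,15,16,17,10]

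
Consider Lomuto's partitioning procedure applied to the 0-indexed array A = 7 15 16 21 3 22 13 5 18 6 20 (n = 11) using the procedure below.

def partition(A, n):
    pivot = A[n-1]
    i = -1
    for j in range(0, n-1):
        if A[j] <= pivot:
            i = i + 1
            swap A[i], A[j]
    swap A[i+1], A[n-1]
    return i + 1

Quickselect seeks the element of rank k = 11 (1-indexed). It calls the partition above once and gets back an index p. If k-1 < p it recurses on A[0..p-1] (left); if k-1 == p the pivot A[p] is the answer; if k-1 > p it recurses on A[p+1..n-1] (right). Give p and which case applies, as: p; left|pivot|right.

8; right

pivot=20, i=-1
j=0: 7≤20, i=0, swap(0,0) ⇒ 7 15 16 21 3 22 13 5 18 6 20
j=1: 15≤20, i=1, swap(1,1) ⇒ 7 15 16 21 3 22 13 5 18 6 20
j=2: 16≤20, i=2, swap(2,2) ⇒ 7 15 16 21 3 22 13 5 18 6 20
j=3: 21>20, skip
j=4: 3≤20, i=3, swap(3,4) ⇒ 7 15 16 3 21 22 13 5 18 6 20
j=5: 22>20, skip
j=6: 13≤20, i=4, swap(4,6) ⇒ 7 15 16 3 13 22 21 5 18 6 20
j=7: 5≤20, i=5, swap(5,7) ⇒ 7 15 16 3 13 5 21 22 18 6 20
j=8: 18≤20, i=6, swap(6,8) ⇒ 7 15 16 3 13 5 18 22 21 6 20
j=9: 6≤20, i=7, swap(7,9) ⇒ 7 15 16 3 13 5 18 6 21 22 20
swap(8,10) ⇒ 7 15 16 3 13 5 18 6 20 22 21; return 8
p = 8; k-1 = 10 > 8 ⇒ right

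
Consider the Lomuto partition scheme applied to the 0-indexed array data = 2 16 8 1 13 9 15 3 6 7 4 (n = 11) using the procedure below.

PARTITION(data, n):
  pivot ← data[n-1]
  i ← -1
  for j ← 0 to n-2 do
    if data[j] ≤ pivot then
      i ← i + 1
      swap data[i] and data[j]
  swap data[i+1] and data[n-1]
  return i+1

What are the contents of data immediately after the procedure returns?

2 1 3 4 13 9 15 8 6 7 16

pivot=4, i=-1
j=0: 2≤4, i=0, swap(0,0) ⇒ 2 16 8 1 13 9 15 3 6 7 4
j=1: 16>4, skip
j=2: 8>4, skip
j=3: 1≤4, i=1, swap(1,3) ⇒ 2 1 8 16 13 9 15 3 6 7 4
j=4: 13>4, skip
j=5: 9>4, skip
j=6: 15>4, skip
j=7: 3≤4, i=2, swap(2,7) ⇒ 2 1 3 16 13 9 15 8 6 7 4
j=8: 6>4, skip
j=9: 7>4, skip
swap(3,10) ⇒ 2 1 3 4 13 9 15 8 6 7 16; return 3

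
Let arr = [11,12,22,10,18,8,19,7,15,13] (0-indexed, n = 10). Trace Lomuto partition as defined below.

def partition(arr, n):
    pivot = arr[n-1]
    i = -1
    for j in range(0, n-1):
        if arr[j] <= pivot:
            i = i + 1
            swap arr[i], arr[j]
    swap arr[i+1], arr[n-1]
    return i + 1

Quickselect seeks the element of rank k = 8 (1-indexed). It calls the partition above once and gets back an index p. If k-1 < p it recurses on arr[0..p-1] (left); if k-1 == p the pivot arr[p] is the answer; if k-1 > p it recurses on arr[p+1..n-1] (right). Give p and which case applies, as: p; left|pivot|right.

pivot = arr[9] = 13; i = -1
j=0: arr[0]=11 ≤ 13 → i=0, swap arr[0],arr[0] (no change) → [11,12,22,10,18,8,19,7,15,13]
j=1: arr[1]=12 ≤ 13 → i=1, swap arr[1],arr[1] (no change) → [11,12,22,10,18,8,19,7,15,13]
j=2: arr[2]=22 > 13 → no swap
j=3: arr[3]=10 ≤ 13 → i=2, swap arr[2],arr[3] → [11,12,10,22,18,8,19,7,15,13]
j=4: arr[4]=18 > 13 → no swap
j=5: arr[5]=8 ≤ 13 → i=3, swap arr[3],arr[5] → [11,12,10,8,18,22,19,7,15,13]
j=6: arr[6]=19 > 13 → no swap
j=7: arr[7]=7 ≤ 13 → i=4, swap arr[4],arr[7] → [11,12,10,8,7,22,19,18,15,13]
j=8: arr[8]=15 > 13 → no swap
final swap arr[5],arr[9] → [11,12,10,8,7,13,19,18,15,22]; return 5
p = 5; k-1 = 7 > 5 ⇒ right

5; right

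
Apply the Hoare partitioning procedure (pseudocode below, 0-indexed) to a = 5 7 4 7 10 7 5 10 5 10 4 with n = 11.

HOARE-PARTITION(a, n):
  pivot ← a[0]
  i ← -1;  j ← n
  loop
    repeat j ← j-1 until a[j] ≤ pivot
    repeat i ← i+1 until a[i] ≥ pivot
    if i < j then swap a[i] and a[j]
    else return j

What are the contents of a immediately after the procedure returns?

4 5 4 5 10 7 7 10 7 10 5

pivot = a[0] = 5; i = -1, j = 11
j→10 (a[10]=4≤5), i→0 (a[0]=5≥5); i<j, swap → 4 7 4 7 10 7 5 10 5 10 5
j→8 (a[8]=5≤5), i→1 (a[1]=7≥5); i<j, swap → 4 5 4 7 10 7 5 10 7 10 5
j→6 (a[6]=5≤5), i→3 (a[3]=7≥5); i<j, swap → 4 5 4 5 10 7 7 10 7 10 5
j→3, i→4; i≥j, return j=3. a = 4 5 4 5 10 7 7 10 7 10 5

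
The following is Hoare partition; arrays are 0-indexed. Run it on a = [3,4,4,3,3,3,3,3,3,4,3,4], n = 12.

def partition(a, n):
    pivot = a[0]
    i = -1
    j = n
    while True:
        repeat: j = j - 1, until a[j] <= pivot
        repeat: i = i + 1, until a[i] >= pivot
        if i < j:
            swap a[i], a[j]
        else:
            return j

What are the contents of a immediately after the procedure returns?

pivot=3
j stops at 10 (3), i stops at 0 (3); swap ⇒ [3,4,4,3,3,3,3,3,3,4,3,4]
j stops at 8 (3), i stops at 1 (4); swap ⇒ [3,3,4,3,3,3,3,3,4,4,3,4]
j stops at 7 (3), i stops at 2 (4); swap ⇒ [3,3,3,3,3,3,3,4,4,4,3,4]
j stops at 6 (3), i stops at 3 (3); swap ⇒ [3,3,3,3,3,3,3,4,4,4,3,4]
j stops at 5 (3), i stops at 4 (3); swap ⇒ [3,3,3,3,3,3,3,4,4,4,3,4]
j stops at 4, i stops at 5; i≥j ⇒ return 4. a=[3,3,3,3,3,3,3,4,4,4,3,4]

[3,3,3,3,3,3,3,4,4,4,3,4]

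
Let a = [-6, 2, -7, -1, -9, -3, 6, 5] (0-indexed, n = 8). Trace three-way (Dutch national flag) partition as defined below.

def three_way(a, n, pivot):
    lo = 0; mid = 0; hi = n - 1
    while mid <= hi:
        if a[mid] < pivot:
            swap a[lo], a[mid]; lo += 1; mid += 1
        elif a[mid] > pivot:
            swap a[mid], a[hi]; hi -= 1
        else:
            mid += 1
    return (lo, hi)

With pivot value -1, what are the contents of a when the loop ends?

[-6, -3, -7, -9, -1, 6, 5, 2]

pivot = -1; lo=0, mid=0, hi=7
a[mid]=-6<-1: swap a[0],a[0]; lo=1,mid=1 → [-6, 2, -7, -1, -9, -3, 6, 5]
a[mid]=2>-1: swap a[1],a[7]; hi=6 → [-6, 5, -7, -1, -9, -3, 6, 2]
a[mid]=5>-1: swap a[1],a[6]; hi=5 → [-6, 6, -7, -1, -9, -3, 5, 2]
a[mid]=6>-1: swap a[1],a[5]; hi=4 → [-6, -3, -7, -1, -9, 6, 5, 2]
a[mid]=-3<-1: swap a[1],a[1]; lo=2,mid=2 → [-6, -3, -7, -1, -9, 6, 5, 2]
a[mid]=-7<-1: swap a[2],a[2]; lo=3,mid=3 → [-6, -3, -7, -1, -9, 6, 5, 2]
a[mid]=-1=-1: mid=4
a[mid]=-9<-1: swap a[3],a[4]; lo=4,mid=5 → [-6, -3, -7, -9, -1, 6, 5, 2]
end: lo=4, hi=4; a = [-6, -3, -7, -9, -1, 6, 5, 2]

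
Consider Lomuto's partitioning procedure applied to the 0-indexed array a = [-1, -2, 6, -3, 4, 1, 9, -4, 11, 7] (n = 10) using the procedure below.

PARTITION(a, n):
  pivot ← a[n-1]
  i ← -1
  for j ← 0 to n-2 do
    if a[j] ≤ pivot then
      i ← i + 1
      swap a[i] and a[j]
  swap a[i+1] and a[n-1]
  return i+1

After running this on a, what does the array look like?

pivot = a[9] = 7; i = -1
j=0: a[0]=-1 ≤ 7 → i=0, swap a[0],a[0] (no change) → [-1, -2, 6, -3, 4, 1, 9, -4, 11, 7]
j=1: a[1]=-2 ≤ 7 → i=1, swap a[1],a[1] (no change) → [-1, -2, 6, -3, 4, 1, 9, -4, 11, 7]
j=2: a[2]=6 ≤ 7 → i=2, swap a[2],a[2] (no change) → [-1, -2, 6, -3, 4, 1, 9, -4, 11, 7]
j=3: a[3]=-3 ≤ 7 → i=3, swap a[3],a[3] (no change) → [-1, -2, 6, -3, 4, 1, 9, -4, 11, 7]
j=4: a[4]=4 ≤ 7 → i=4, swap a[4],a[4] (no change) → [-1, -2, 6, -3, 4, 1, 9, -4, 11, 7]
j=5: a[5]=1 ≤ 7 → i=5, swap a[5],a[5] (no change) → [-1, -2, 6, -3, 4, 1, 9, -4, 11, 7]
j=6: a[6]=9 > 7 → no swap
j=7: a[7]=-4 ≤ 7 → i=6, swap a[6],a[7] → [-1, -2, 6, -3, 4, 1, -4, 9, 11, 7]
j=8: a[8]=11 > 7 → no swap
final swap a[7],a[9] → [-1, -2, 6, -3, 4, 1, -4, 7, 11, 9]; return 7

[-1, -2, 6, -3, 4, 1, -4, 7, 11, 9]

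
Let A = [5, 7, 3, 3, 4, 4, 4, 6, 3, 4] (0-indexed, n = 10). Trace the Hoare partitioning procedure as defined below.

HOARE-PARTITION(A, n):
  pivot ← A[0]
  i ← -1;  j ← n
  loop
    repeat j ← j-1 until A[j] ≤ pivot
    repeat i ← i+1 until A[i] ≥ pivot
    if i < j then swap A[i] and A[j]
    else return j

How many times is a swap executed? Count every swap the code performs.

pivot = A[0] = 5; i = -1, j = 10
j→9 (A[9]=4≤5), i→0 (A[0]=5≥5); i<j, swap → [4, 7, 3, 3, 4, 4, 4, 6, 3, 5]
j→8 (A[8]=3≤5), i→1 (A[1]=7≥5); i<j, swap → [4, 3, 3, 3, 4, 4, 4, 6, 7, 5]
j→6, i→7; i≥j, return j=6. A = [4, 3, 3, 3, 4, 4, 4, 6, 7, 5]

2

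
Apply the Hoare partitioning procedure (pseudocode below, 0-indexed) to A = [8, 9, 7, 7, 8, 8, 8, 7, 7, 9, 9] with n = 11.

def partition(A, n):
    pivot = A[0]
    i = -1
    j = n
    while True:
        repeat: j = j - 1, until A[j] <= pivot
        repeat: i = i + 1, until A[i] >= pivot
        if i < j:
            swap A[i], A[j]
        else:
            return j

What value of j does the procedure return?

5

pivot=8
j stops at 8 (7), i stops at 0 (8); swap ⇒ [7, 9, 7, 7, 8, 8, 8, 7, 8, 9, 9]
j stops at 7 (7), i stops at 1 (9); swap ⇒ [7, 7, 7, 7, 8, 8, 8, 9, 8, 9, 9]
j stops at 6 (8), i stops at 4 (8); swap ⇒ [7, 7, 7, 7, 8, 8, 8, 9, 8, 9, 9]
j stops at 5, i stops at 5; i≥j ⇒ return 5. A=[7, 7, 7, 7, 8, 8, 8, 9, 8, 9, 9]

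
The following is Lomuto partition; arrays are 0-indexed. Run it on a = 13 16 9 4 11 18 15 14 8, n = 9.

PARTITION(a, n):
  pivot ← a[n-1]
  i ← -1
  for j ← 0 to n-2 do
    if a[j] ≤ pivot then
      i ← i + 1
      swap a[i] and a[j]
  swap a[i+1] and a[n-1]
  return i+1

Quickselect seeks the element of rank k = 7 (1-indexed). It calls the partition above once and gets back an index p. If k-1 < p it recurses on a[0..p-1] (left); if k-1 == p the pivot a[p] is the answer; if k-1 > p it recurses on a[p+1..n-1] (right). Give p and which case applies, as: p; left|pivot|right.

1; right

pivot=8, i=-1
j=0: 13>8, skip
j=1: 16>8, skip
j=2: 9>8, skip
j=3: 4≤8, i=0, swap(0,3) ⇒ 4 16 9 13 11 18 15 14 8
j=4: 11>8, skip
j=5: 18>8, skip
j=6: 15>8, skip
j=7: 14>8, skip
swap(1,8) ⇒ 4 8 9 13 11 18 15 14 16; return 1
p = 1; k-1 = 6 > 1 ⇒ right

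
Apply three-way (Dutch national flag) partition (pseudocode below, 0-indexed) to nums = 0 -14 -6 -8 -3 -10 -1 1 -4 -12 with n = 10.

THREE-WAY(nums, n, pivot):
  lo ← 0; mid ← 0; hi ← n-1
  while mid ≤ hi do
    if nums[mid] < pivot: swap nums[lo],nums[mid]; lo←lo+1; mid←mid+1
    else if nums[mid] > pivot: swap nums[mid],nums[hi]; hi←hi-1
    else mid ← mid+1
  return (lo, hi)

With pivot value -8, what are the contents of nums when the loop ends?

-12 -14 -10 -8 -3 -1 1 -4 -6 0

lo=0 mid=0 hi=9
0>-8: swap(0,9), hi=8 ⇒ -12 -14 -6 -8 -3 -10 -1 1 -4 0
-12<-8: swap(0,0), lo=1 mid=1 ⇒ -12 -14 -6 -8 -3 -10 -1 1 -4 0
-14<-8: swap(1,1), lo=2 mid=2 ⇒ -12 -14 -6 -8 -3 -10 -1 1 -4 0
-6>-8: swap(2,8), hi=7 ⇒ -12 -14 -4 -8 -3 -10 -1 1 -6 0
-4>-8: swap(2,7), hi=6 ⇒ -12 -14 1 -8 -3 -10 -1 -4 -6 0
1>-8: swap(2,6), hi=5 ⇒ -12 -14 -1 -8 -3 -10 1 -4 -6 0
-1>-8: swap(2,5), hi=4 ⇒ -12 -14 -10 -8 -3 -1 1 -4 -6 0
-10<-8: swap(2,2), lo=3 mid=3 ⇒ -12 -14 -10 -8 -3 -1 1 -4 -6 0
-8=-8: mid=4
-3>-8: swap(4,4), hi=3 ⇒ -12 -14 -10 -8 -3 -1 1 -4 -6 0
done. lo=3 hi=3; nums=-12 -14 -10 -8 -3 -1 1 -4 -6 0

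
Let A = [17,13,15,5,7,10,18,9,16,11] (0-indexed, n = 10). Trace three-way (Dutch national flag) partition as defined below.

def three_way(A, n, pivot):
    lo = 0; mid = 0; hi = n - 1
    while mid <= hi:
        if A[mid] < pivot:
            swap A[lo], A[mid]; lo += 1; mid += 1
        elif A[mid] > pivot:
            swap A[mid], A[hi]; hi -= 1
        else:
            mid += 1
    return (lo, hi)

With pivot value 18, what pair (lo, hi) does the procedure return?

pivot = 18; lo=0, mid=0, hi=9
A[mid]=17<18: swap A[0],A[0]; lo=1,mid=1 → [17,13,15,5,7,10,18,9,16,11]
A[mid]=13<18: swap A[1],A[1]; lo=2,mid=2 → [17,13,15,5,7,10,18,9,16,11]
A[mid]=15<18: swap A[2],A[2]; lo=3,mid=3 → [17,13,15,5,7,10,18,9,16,11]
A[mid]=5<18: swap A[3],A[3]; lo=4,mid=4 → [17,13,15,5,7,10,18,9,16,11]
A[mid]=7<18: swap A[4],A[4]; lo=5,mid=5 → [17,13,15,5,7,10,18,9,16,11]
A[mid]=10<18: swap A[5],A[5]; lo=6,mid=6 → [17,13,15,5,7,10,18,9,16,11]
A[mid]=18=18: mid=7
A[mid]=9<18: swap A[6],A[7]; lo=7,mid=8 → [17,13,15,5,7,10,9,18,16,11]
A[mid]=16<18: swap A[7],A[8]; lo=8,mid=9 → [17,13,15,5,7,10,9,16,18,11]
A[mid]=11<18: swap A[8],A[9]; lo=9,mid=10 → [17,13,15,5,7,10,9,16,11,18]
end: lo=9, hi=9; A = [17,13,15,5,7,10,9,16,11,18]

(9, 9)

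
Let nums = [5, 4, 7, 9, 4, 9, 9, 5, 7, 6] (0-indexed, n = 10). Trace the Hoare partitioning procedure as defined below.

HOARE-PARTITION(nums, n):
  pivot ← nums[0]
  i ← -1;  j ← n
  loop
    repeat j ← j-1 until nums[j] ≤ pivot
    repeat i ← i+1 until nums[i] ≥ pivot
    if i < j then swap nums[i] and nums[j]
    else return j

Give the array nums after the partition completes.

[5, 4, 4, 9, 7, 9, 9, 5, 7, 6]

pivot = nums[0] = 5; i = -1, j = 10
j→7 (nums[7]=5≤5), i→0 (nums[0]=5≥5); i<j, swap → [5, 4, 7, 9, 4, 9, 9, 5, 7, 6]
j→4 (nums[4]=4≤5), i→2 (nums[2]=7≥5); i<j, swap → [5, 4, 4, 9, 7, 9, 9, 5, 7, 6]
j→2, i→3; i≥j, return j=2. nums = [5, 4, 4, 9, 7, 9, 9, 5, 7, 6]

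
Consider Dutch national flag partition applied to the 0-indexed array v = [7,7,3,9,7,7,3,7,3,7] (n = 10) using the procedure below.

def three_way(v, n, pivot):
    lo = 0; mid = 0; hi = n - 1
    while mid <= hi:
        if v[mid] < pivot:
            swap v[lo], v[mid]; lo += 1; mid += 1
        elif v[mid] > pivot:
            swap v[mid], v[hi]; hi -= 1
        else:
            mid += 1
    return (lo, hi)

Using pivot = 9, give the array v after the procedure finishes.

lo=0 mid=0 hi=9
7<9: swap(0,0), lo=1 mid=1 ⇒ [7,7,3,9,7,7,3,7,3,7]
7<9: swap(1,1), lo=2 mid=2 ⇒ [7,7,3,9,7,7,3,7,3,7]
3<9: swap(2,2), lo=3 mid=3 ⇒ [7,7,3,9,7,7,3,7,3,7]
9=9: mid=4
7<9: swap(3,4), lo=4 mid=5 ⇒ [7,7,3,7,9,7,3,7,3,7]
7<9: swap(4,5), lo=5 mid=6 ⇒ [7,7,3,7,7,9,3,7,3,7]
3<9: swap(5,6), lo=6 mid=7 ⇒ [7,7,3,7,7,3,9,7,3,7]
7<9: swap(6,7), lo=7 mid=8 ⇒ [7,7,3,7,7,3,7,9,3,7]
3<9: swap(7,8), lo=8 mid=9 ⇒ [7,7,3,7,7,3,7,3,9,7]
7<9: swap(8,9), lo=9 mid=10 ⇒ [7,7,3,7,7,3,7,3,7,9]
done. lo=9 hi=9; v=[7,7,3,7,7,3,7,3,7,9]

[7,7,3,7,7,3,7,3,7,9]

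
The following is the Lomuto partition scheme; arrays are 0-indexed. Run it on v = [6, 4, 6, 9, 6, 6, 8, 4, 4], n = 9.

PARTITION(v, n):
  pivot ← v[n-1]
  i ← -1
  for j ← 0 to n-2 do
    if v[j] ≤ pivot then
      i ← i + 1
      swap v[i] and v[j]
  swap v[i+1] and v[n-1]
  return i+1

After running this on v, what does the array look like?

pivot = v[8] = 4; i = -1
j=0: v[0]=6 > 4 → no swap
j=1: v[1]=4 ≤ 4 → i=0, swap v[0],v[1] → [4, 6, 6, 9, 6, 6, 8, 4, 4]
j=2: v[2]=6 > 4 → no swap
j=3: v[3]=9 > 4 → no swap
j=4: v[4]=6 > 4 → no swap
j=5: v[5]=6 > 4 → no swap
j=6: v[6]=8 > 4 → no swap
j=7: v[7]=4 ≤ 4 → i=1, swap v[1],v[7] → [4, 4, 6, 9, 6, 6, 8, 6, 4]
final swap v[2],v[8] → [4, 4, 4, 9, 6, 6, 8, 6, 6]; return 2

[4, 4, 4, 9, 6, 6, 8, 6, 6]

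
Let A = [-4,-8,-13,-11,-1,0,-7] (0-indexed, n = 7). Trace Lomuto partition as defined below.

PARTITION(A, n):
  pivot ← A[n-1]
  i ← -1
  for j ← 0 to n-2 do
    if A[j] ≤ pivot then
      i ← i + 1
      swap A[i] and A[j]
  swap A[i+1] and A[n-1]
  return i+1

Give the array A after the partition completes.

pivot=-7, i=-1
j=0: -4>-7, skip
j=1: -8≤-7, i=0, swap(0,1) ⇒ [-8,-4,-13,-11,-1,0,-7]
j=2: -13≤-7, i=1, swap(1,2) ⇒ [-8,-13,-4,-11,-1,0,-7]
j=3: -11≤-7, i=2, swap(2,3) ⇒ [-8,-13,-11,-4,-1,0,-7]
j=4: -1>-7, skip
j=5: 0>-7, skip
swap(3,6) ⇒ [-8,-13,-11,-7,-1,0,-4]; return 3

[-8,-13,-11,-7,-1,0,-4]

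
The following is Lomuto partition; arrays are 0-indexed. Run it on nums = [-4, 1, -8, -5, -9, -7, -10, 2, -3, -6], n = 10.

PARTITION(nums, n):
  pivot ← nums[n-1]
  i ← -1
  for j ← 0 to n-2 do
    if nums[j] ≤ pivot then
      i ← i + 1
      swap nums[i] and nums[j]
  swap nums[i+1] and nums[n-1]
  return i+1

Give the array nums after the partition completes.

pivot = nums[9] = -6; i = -1
j=0: nums[0]=-4 > -6 → no swap
j=1: nums[1]=1 > -6 → no swap
j=2: nums[2]=-8 ≤ -6 → i=0, swap nums[0],nums[2] → [-8, 1, -4, -5, -9, -7, -10, 2, -3, -6]
j=3: nums[3]=-5 > -6 → no swap
j=4: nums[4]=-9 ≤ -6 → i=1, swap nums[1],nums[4] → [-8, -9, -4, -5, 1, -7, -10, 2, -3, -6]
j=5: nums[5]=-7 ≤ -6 → i=2, swap nums[2],nums[5] → [-8, -9, -7, -5, 1, -4, -10, 2, -3, -6]
j=6: nums[6]=-10 ≤ -6 → i=3, swap nums[3],nums[6] → [-8, -9, -7, -10, 1, -4, -5, 2, -3, -6]
j=7: nums[7]=2 > -6 → no swap
j=8: nums[8]=-3 > -6 → no swap
final swap nums[4],nums[9] → [-8, -9, -7, -10, -6, -4, -5, 2, -3, 1]; return 4

[-8, -9, -7, -10, -6, -4, -5, 2, -3, 1]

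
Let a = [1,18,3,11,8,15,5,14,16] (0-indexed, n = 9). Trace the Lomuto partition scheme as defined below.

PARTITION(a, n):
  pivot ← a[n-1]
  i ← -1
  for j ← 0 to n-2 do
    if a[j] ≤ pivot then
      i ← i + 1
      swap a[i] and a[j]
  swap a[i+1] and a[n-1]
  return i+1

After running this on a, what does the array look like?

[1,3,11,8,15,5,14,16,18]

pivot = a[8] = 16; i = -1
j=0: a[0]=1 ≤ 16 → i=0, swap a[0],a[0] (no change) → [1,18,3,11,8,15,5,14,16]
j=1: a[1]=18 > 16 → no swap
j=2: a[2]=3 ≤ 16 → i=1, swap a[1],a[2] → [1,3,18,11,8,15,5,14,16]
j=3: a[3]=11 ≤ 16 → i=2, swap a[2],a[3] → [1,3,11,18,8,15,5,14,16]
j=4: a[4]=8 ≤ 16 → i=3, swap a[3],a[4] → [1,3,11,8,18,15,5,14,16]
j=5: a[5]=15 ≤ 16 → i=4, swap a[4],a[5] → [1,3,11,8,15,18,5,14,16]
j=6: a[6]=5 ≤ 16 → i=5, swap a[5],a[6] → [1,3,11,8,15,5,18,14,16]
j=7: a[7]=14 ≤ 16 → i=6, swap a[6],a[7] → [1,3,11,8,15,5,14,18,16]
final swap a[7],a[8] → [1,3,11,8,15,5,14,16,18]; return 7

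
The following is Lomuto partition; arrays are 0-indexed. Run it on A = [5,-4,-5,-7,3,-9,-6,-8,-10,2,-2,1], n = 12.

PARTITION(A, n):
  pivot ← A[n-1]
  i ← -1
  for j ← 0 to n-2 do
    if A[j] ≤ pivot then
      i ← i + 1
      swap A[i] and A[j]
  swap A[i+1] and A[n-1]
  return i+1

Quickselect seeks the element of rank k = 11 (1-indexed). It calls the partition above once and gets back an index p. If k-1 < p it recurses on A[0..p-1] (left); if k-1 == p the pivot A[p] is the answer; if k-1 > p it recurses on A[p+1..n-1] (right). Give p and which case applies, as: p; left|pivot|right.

pivot = A[11] = 1; i = -1
j=0: A[0]=5 > 1 → no swap
j=1: A[1]=-4 ≤ 1 → i=0, swap A[0],A[1] → [-4,5,-5,-7,3,-9,-6,-8,-10,2,-2,1]
j=2: A[2]=-5 ≤ 1 → i=1, swap A[1],A[2] → [-4,-5,5,-7,3,-9,-6,-8,-10,2,-2,1]
j=3: A[3]=-7 ≤ 1 → i=2, swap A[2],A[3] → [-4,-5,-7,5,3,-9,-6,-8,-10,2,-2,1]
j=4: A[4]=3 > 1 → no swap
j=5: A[5]=-9 ≤ 1 → i=3, swap A[3],A[5] → [-4,-5,-7,-9,3,5,-6,-8,-10,2,-2,1]
j=6: A[6]=-6 ≤ 1 → i=4, swap A[4],A[6] → [-4,-5,-7,-9,-6,5,3,-8,-10,2,-2,1]
j=7: A[7]=-8 ≤ 1 → i=5, swap A[5],A[7] → [-4,-5,-7,-9,-6,-8,3,5,-10,2,-2,1]
j=8: A[8]=-10 ≤ 1 → i=6, swap A[6],A[8] → [-4,-5,-7,-9,-6,-8,-10,5,3,2,-2,1]
j=9: A[9]=2 > 1 → no swap
j=10: A[10]=-2 ≤ 1 → i=7, swap A[7],A[10] → [-4,-5,-7,-9,-6,-8,-10,-2,3,2,5,1]
final swap A[8],A[11] → [-4,-5,-7,-9,-6,-8,-10,-2,1,2,5,3]; return 8
p = 8; k-1 = 10 > 8 ⇒ right

8; right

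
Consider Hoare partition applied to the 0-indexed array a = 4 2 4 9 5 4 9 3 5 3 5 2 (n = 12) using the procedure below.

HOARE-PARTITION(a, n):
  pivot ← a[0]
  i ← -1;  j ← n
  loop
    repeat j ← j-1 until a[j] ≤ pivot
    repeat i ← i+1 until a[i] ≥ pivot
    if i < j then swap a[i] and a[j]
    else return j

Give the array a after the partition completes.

2 2 3 3 4 5 9 9 5 4 5 4

pivot = a[0] = 4; i = -1, j = 12
j→11 (a[11]=2≤4), i→0 (a[0]=4≥4); i<j, swap → 2 2 4 9 5 4 9 3 5 3 5 4
j→9 (a[9]=3≤4), i→2 (a[2]=4≥4); i<j, swap → 2 2 3 9 5 4 9 3 5 4 5 4
j→7 (a[7]=3≤4), i→3 (a[3]=9≥4); i<j, swap → 2 2 3 3 5 4 9 9 5 4 5 4
j→5 (a[5]=4≤4), i→4 (a[4]=5≥4); i<j, swap → 2 2 3 3 4 5 9 9 5 4 5 4
j→4, i→5; i≥j, return j=4. a = 2 2 3 3 4 5 9 9 5 4 5 4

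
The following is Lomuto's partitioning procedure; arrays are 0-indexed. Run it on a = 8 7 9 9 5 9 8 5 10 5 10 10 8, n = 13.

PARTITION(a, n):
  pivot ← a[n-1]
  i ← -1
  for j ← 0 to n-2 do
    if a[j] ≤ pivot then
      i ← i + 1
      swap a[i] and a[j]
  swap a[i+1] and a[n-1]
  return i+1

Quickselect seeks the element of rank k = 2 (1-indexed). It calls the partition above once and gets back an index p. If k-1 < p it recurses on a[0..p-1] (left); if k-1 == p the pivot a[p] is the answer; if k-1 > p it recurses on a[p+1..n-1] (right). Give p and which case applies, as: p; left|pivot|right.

pivot = a[12] = 8; i = -1
j=0: a[0]=8 ≤ 8 → i=0, swap a[0],a[0] (no change) → 8 7 9 9 5 9 8 5 10 5 10 10 8
j=1: a[1]=7 ≤ 8 → i=1, swap a[1],a[1] (no change) → 8 7 9 9 5 9 8 5 10 5 10 10 8
j=2: a[2]=9 > 8 → no swap
j=3: a[3]=9 > 8 → no swap
j=4: a[4]=5 ≤ 8 → i=2, swap a[2],a[4] → 8 7 5 9 9 9 8 5 10 5 10 10 8
j=5: a[5]=9 > 8 → no swap
j=6: a[6]=8 ≤ 8 → i=3, swap a[3],a[6] → 8 7 5 8 9 9 9 5 10 5 10 10 8
j=7: a[7]=5 ≤ 8 → i=4, swap a[4],a[7] → 8 7 5 8 5 9 9 9 10 5 10 10 8
j=8: a[8]=10 > 8 → no swap
j=9: a[9]=5 ≤ 8 → i=5, swap a[5],a[9] → 8 7 5 8 5 5 9 9 10 9 10 10 8
j=10: a[10]=10 > 8 → no swap
j=11: a[11]=10 > 8 → no swap
final swap a[6],a[12] → 8 7 5 8 5 5 8 9 10 9 10 10 9; return 6
p = 6; k-1 = 1 < 6 ⇒ left

6; left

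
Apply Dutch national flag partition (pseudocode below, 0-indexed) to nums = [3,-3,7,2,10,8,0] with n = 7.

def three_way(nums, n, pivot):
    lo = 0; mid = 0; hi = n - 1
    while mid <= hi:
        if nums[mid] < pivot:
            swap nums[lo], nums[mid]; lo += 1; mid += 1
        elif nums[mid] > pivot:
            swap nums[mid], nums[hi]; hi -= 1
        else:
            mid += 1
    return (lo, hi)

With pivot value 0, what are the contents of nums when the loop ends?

[-3,0,2,10,8,7,3]

pivot = 0; lo=0, mid=0, hi=6
nums[mid]=3>0: swap nums[0],nums[6]; hi=5 → [0,-3,7,2,10,8,3]
nums[mid]=0=0: mid=1
nums[mid]=-3<0: swap nums[0],nums[1]; lo=1,mid=2 → [-3,0,7,2,10,8,3]
nums[mid]=7>0: swap nums[2],nums[5]; hi=4 → [-3,0,8,2,10,7,3]
nums[mid]=8>0: swap nums[2],nums[4]; hi=3 → [-3,0,10,2,8,7,3]
nums[mid]=10>0: swap nums[2],nums[3]; hi=2 → [-3,0,2,10,8,7,3]
nums[mid]=2>0: swap nums[2],nums[2]; hi=1 → [-3,0,2,10,8,7,3]
end: lo=1, hi=1; nums = [-3,0,2,10,8,7,3]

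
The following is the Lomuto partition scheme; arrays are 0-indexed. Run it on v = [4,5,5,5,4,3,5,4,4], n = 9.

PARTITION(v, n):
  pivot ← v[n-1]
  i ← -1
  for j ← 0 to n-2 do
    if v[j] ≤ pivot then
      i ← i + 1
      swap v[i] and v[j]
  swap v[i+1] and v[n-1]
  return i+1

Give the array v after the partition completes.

[4,4,3,4,4,5,5,5,5]

pivot=4, i=-1
j=0: 4≤4, i=0, swap(0,0) ⇒ [4,5,5,5,4,3,5,4,4]
j=1: 5>4, skip
j=2: 5>4, skip
j=3: 5>4, skip
j=4: 4≤4, i=1, swap(1,4) ⇒ [4,4,5,5,5,3,5,4,4]
j=5: 3≤4, i=2, swap(2,5) ⇒ [4,4,3,5,5,5,5,4,4]
j=6: 5>4, skip
j=7: 4≤4, i=3, swap(3,7) ⇒ [4,4,3,4,5,5,5,5,4]
swap(4,8) ⇒ [4,4,3,4,4,5,5,5,5]; return 4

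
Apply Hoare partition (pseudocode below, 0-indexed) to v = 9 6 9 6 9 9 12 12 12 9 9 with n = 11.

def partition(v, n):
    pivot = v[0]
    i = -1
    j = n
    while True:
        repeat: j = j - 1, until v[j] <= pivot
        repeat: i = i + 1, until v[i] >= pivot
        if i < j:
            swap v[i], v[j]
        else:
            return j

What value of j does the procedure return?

4

pivot=9
j stops at 10 (9), i stops at 0 (9); swap ⇒ 9 6 9 6 9 9 12 12 12 9 9
j stops at 9 (9), i stops at 2 (9); swap ⇒ 9 6 9 6 9 9 12 12 12 9 9
j stops at 5 (9), i stops at 4 (9); swap ⇒ 9 6 9 6 9 9 12 12 12 9 9
j stops at 4, i stops at 5; i≥j ⇒ return 4. v=9 6 9 6 9 9 12 12 12 9 9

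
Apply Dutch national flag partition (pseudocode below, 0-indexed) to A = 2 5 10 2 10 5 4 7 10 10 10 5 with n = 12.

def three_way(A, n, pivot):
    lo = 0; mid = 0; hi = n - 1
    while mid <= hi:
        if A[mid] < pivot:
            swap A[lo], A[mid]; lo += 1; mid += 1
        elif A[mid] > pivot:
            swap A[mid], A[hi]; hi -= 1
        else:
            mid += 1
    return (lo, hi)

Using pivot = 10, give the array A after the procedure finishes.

pivot = 10; lo=0, mid=0, hi=11
A[mid]=2<10: swap A[0],A[0]; lo=1,mid=1 → 2 5 10 2 10 5 4 7 10 10 10 5
A[mid]=5<10: swap A[1],A[1]; lo=2,mid=2 → 2 5 10 2 10 5 4 7 10 10 10 5
A[mid]=10=10: mid=3
A[mid]=2<10: swap A[2],A[3]; lo=3,mid=4 → 2 5 2 10 10 5 4 7 10 10 10 5
A[mid]=10=10: mid=5
A[mid]=5<10: swap A[3],A[5]; lo=4,mid=6 → 2 5 2 5 10 10 4 7 10 10 10 5
A[mid]=4<10: swap A[4],A[6]; lo=5,mid=7 → 2 5 2 5 4 10 10 7 10 10 10 5
A[mid]=7<10: swap A[5],A[7]; lo=6,mid=8 → 2 5 2 5 4 7 10 10 10 10 10 5
A[mid]=10=10: mid=9
A[mid]=10=10: mid=10
A[mid]=10=10: mid=11
A[mid]=5<10: swap A[6],A[11]; lo=7,mid=12 → 2 5 2 5 4 7 5 10 10 10 10 10
end: lo=7, hi=11; A = 2 5 2 5 4 7 5 10 10 10 10 10

2 5 2 5 4 7 5 10 10 10 10 10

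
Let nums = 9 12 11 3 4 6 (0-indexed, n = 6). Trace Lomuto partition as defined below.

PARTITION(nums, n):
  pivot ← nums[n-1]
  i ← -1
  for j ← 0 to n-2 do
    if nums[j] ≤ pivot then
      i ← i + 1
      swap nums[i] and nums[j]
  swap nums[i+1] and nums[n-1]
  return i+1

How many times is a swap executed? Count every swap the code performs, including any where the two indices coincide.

3

pivot=6, i=-1
j=0: 9>6, skip
j=1: 12>6, skip
j=2: 11>6, skip
j=3: 3≤6, i=0, swap(0,3) ⇒ 3 12 11 9 4 6
j=4: 4≤6, i=1, swap(1,4) ⇒ 3 4 11 9 12 6
swap(2,5) ⇒ 3 4 6 9 12 11; return 2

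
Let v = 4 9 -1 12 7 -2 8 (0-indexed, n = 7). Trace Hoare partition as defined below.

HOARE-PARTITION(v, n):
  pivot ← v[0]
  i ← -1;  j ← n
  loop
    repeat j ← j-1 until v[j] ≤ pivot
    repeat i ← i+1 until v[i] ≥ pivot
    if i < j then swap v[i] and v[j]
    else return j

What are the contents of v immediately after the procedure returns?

-2 -1 9 12 7 4 8

pivot = v[0] = 4; i = -1, j = 7
j→5 (v[5]=-2≤4), i→0 (v[0]=4≥4); i<j, swap → -2 9 -1 12 7 4 8
j→2 (v[2]=-1≤4), i→1 (v[1]=9≥4); i<j, swap → -2 -1 9 12 7 4 8
j→1, i→2; i≥j, return j=1. v = -2 -1 9 12 7 4 8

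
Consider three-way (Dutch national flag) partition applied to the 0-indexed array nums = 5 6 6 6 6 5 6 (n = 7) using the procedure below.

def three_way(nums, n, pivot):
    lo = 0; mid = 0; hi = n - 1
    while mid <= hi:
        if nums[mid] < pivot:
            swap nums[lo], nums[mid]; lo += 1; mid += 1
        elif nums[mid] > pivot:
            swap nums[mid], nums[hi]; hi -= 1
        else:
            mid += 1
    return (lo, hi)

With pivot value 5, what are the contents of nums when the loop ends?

pivot = 5; lo=0, mid=0, hi=6
nums[mid]=5=5: mid=1
nums[mid]=6>5: swap nums[1],nums[6]; hi=5 → 5 6 6 6 6 5 6
nums[mid]=6>5: swap nums[1],nums[5]; hi=4 → 5 5 6 6 6 6 6
nums[mid]=5=5: mid=2
nums[mid]=6>5: swap nums[2],nums[4]; hi=3 → 5 5 6 6 6 6 6
nums[mid]=6>5: swap nums[2],nums[3]; hi=2 → 5 5 6 6 6 6 6
nums[mid]=6>5: swap nums[2],nums[2]; hi=1 → 5 5 6 6 6 6 6
end: lo=0, hi=1; nums = 5 5 6 6 6 6 6

5 5 6 6 6 6 6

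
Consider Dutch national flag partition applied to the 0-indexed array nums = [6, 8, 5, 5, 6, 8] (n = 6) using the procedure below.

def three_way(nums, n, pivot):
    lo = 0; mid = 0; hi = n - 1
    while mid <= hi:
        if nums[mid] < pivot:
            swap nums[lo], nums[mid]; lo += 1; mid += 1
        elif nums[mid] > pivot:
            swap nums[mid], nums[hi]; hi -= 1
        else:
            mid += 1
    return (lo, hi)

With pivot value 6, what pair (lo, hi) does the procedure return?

(2, 3)

pivot = 6; lo=0, mid=0, hi=5
nums[mid]=6=6: mid=1
nums[mid]=8>6: swap nums[1],nums[5]; hi=4 → [6, 8, 5, 5, 6, 8]
nums[mid]=8>6: swap nums[1],nums[4]; hi=3 → [6, 6, 5, 5, 8, 8]
nums[mid]=6=6: mid=2
nums[mid]=5<6: swap nums[0],nums[2]; lo=1,mid=3 → [5, 6, 6, 5, 8, 8]
nums[mid]=5<6: swap nums[1],nums[3]; lo=2,mid=4 → [5, 5, 6, 6, 8, 8]
end: lo=2, hi=3; nums = [5, 5, 6, 6, 8, 8]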